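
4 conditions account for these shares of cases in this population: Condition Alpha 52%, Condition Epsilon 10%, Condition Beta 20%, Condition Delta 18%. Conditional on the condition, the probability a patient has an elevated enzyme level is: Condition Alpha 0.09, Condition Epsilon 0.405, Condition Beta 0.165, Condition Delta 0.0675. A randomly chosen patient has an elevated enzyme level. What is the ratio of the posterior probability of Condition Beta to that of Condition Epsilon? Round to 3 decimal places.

0.815

Compute prior × likelihood for every hypothesis:
  Condition Alpha: 0.52 × 0.09 = 0.0468
  Condition Epsilon: 0.1 × 0.405 = 0.0405
  Condition Beta: 0.2 × 0.165 = 0.033
  Condition Delta: 0.18 × 0.0675 = 0.01215
Total = 0.13245.
The ratio is 0.033 / 0.0405 (the normalizer cancels) = 0.815.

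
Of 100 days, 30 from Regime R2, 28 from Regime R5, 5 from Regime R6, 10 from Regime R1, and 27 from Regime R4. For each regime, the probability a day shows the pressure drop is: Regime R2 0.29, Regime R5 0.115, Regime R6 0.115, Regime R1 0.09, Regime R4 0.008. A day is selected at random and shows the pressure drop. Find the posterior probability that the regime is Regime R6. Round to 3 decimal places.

0.042

Prior × likelihood for each hypothesis:
  Regime R2: 0.3 × 0.29 = 0.087
  Regime R5: 0.28 × 0.115 = 0.0322
  Regime R6: 0.05 × 0.115 = 0.00575
  Regime R1: 0.1 × 0.09 = 0.009
  Regime R4: 0.27 × 0.008 = 0.00216
Normalizing constant = 0.13611.
P(Regime R6 | evidence) = 0.00575 / 0.13611 ≈ 0.042.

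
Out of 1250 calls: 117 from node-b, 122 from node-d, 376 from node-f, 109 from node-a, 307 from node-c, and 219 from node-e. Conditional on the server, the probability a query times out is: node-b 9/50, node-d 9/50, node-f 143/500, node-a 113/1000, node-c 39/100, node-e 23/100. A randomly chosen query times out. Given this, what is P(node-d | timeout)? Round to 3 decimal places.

By Bayes' rule, posterior ∝ prior × likelihood:
  node-b: 0.0936 × 0.18 = 0.016848
  node-d: 0.0976 × 0.18 = 0.017568
  node-f: 0.3008 × 0.286 = 0.0860288
  node-a: 0.0872 × 0.113 = 0.0098536
  node-c: 0.2456 × 0.39 = 0.095784
  node-e: 0.1752 × 0.23 = 0.040296
Sum = 0.2663784.
P(node-d | evidence) = 0.017568 / 0.2663784 ≈ 0.066.

0.066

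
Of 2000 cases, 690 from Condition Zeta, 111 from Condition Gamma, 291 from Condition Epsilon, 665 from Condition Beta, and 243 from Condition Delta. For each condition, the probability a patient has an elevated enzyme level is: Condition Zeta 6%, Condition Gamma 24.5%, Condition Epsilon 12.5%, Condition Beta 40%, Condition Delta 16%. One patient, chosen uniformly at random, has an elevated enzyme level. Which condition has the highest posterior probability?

Unnormalized posteriors (prior × likelihood):
  Condition Zeta: 0.345 × 0.06 = 0.0207
  Condition Gamma: 0.0555 × 0.245 = 0.0135975
  Condition Epsilon: 0.1455 × 0.125 = 0.0181875
  Condition Beta: 0.3325 × 0.4 = 0.133
  Condition Delta: 0.1215 × 0.16 = 0.01944
Normalizing constant = 0.204925.
Largest term belongs to Condition Beta, so Condition Beta is most probable.

Condition Beta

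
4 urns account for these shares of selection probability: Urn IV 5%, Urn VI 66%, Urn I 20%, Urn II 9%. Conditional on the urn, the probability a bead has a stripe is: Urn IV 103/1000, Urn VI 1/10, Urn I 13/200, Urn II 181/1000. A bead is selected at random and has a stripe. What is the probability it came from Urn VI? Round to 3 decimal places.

Compute prior × likelihood for every hypothesis:
  Urn IV: 0.05 × 0.103 = 0.00515
  Urn VI: 0.66 × 0.1 = 0.066
  Urn I: 0.2 × 0.065 = 0.013
  Urn II: 0.09 × 0.181 = 0.01629
Sum = 0.10044.
P(Urn VI | evidence) = 0.066 / 0.10044 ≈ 0.657.

0.657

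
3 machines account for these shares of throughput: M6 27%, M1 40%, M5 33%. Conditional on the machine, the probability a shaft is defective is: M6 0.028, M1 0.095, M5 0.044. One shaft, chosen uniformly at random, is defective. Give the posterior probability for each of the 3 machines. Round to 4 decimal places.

M6 0.1258, M1 0.6325, M5 0.2417

By Bayes' rule, posterior ∝ prior × likelihood:
  M6: 0.27 × 0.028 = 0.00756
  M1: 0.4 × 0.095 = 0.038
  M5: 0.33 × 0.044 = 0.01452
Total = 0.06008.
P(M6 | defective) = 0.00756/0.06008 ≈ 0.1258
P(M1 | defective) = 0.038/0.06008 ≈ 0.6325
P(M5 | defective) = 0.01452/0.06008 ≈ 0.2417
(Check: 0.1258+0.6325+0.2417 = 1.0000.)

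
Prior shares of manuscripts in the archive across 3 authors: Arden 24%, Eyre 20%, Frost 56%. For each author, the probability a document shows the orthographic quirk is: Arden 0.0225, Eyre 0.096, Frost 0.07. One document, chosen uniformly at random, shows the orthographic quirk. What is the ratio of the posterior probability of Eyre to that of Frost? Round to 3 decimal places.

0.490

Unnormalized posteriors (prior × likelihood):
  Arden: 0.24 × 0.0225 = 0.0054
  Eyre: 0.2 × 0.096 = 0.0192
  Frost: 0.56 × 0.07 = 0.0392
Total = 0.0638.
The ratio is 0.0192 / 0.0392 (the normalizer cancels) = 0.490.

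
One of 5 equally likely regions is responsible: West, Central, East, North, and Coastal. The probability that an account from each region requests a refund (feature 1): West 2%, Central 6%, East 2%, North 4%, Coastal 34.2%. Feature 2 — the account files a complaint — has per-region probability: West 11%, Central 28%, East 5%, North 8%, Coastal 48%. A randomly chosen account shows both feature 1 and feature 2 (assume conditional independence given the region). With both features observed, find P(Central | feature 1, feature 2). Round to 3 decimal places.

With a uniform prior (1/5 each), posterior ∝ likelihood:
  West: 0.02 × 0.11 = 0.0022
  Central: 0.06 × 0.28 = 0.0168
  East: 0.02 × 0.05 = 0.001
  North: 0.04 × 0.08 = 0.0032
  Coastal: 0.342 × 0.48 = 0.16416
Normalizing constant = 0.18736.
P(Central | evidence) = 0.0168 / 0.18736 ≈ 0.090.

0.090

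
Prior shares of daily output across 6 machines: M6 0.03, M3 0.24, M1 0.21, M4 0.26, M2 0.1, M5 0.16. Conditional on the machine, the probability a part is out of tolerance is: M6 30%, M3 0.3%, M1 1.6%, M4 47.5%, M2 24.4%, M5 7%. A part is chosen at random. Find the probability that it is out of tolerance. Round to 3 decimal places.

0.172

By Bayes' rule, posterior ∝ prior × likelihood:
  M6: 0.03 × 0.3 = 0.009
  M3: 0.24 × 0.003 = 0.00072
  M1: 0.21 × 0.016 = 0.00336
  M4: 0.26 × 0.475 = 0.1235
  M2: 0.1 × 0.244 = 0.0244
  M5: 0.16 × 0.07 = 0.0112
P(oversize) = 0.009 + 0.00072 + 0.00336 + 0.1235 + 0.0244 + 0.0112 = 0.17218 → 0.172.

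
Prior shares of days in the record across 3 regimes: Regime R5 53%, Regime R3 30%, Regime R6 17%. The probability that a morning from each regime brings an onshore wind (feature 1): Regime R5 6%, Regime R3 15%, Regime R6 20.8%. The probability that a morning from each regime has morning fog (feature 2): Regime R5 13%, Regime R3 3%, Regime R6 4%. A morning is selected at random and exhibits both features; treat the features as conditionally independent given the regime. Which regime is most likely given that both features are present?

Prior × likelihood for each hypothesis:
  Regime R5: 0.53 × 0.06 × 0.13 = 0.004134
  Regime R3: 0.3 × 0.15 × 0.03 = 0.00135
  Regime R6: 0.17 × 0.208 × 0.04 = 0.0014144
Total = 0.0068984.
Largest term belongs to Regime R5, so Regime R5 is most probable.

Regime R5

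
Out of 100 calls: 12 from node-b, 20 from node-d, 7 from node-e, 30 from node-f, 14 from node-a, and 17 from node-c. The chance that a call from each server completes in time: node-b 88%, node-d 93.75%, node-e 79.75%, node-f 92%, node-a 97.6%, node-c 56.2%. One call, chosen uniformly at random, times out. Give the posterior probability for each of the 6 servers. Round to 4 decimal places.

Taking complements, P(timeout | each) = node-b 0.12, node-d 0.0625, node-e 0.2025, node-f 0.08, node-a 0.024, node-c 0.438.
Unnormalized posteriors (prior × likelihood):
  node-b: 0.12 × 0.12 = 0.0144
  node-d: 0.2 × 0.0625 = 0.0125
  node-e: 0.07 × 0.2025 = 0.014175
  node-f: 0.3 × 0.08 = 0.024
  node-a: 0.14 × 0.024 = 0.00336
  node-c: 0.17 × 0.438 = 0.07446
Normalizing constant = 0.142895.
P(node-b | timeout) = 0.0144/0.142895 ≈ 0.1008
P(node-d | timeout) = 0.0125/0.142895 ≈ 0.0875
P(node-e | timeout) = 0.014175/0.142895 ≈ 0.0992
P(node-f | timeout) = 0.024/0.142895 ≈ 0.1680
P(node-a | timeout) = 0.00336/0.142895 ≈ 0.0235
P(node-c | timeout) = 0.07446/0.142895 ≈ 0.5211
(Check: 0.1008+0.0875+0.0992+0.1680+0.0235+0.5211 = 1.0001.)

node-b 0.1008, node-d 0.0875, node-e 0.0992, node-f 0.1680, node-a 0.0235, node-c 0.5211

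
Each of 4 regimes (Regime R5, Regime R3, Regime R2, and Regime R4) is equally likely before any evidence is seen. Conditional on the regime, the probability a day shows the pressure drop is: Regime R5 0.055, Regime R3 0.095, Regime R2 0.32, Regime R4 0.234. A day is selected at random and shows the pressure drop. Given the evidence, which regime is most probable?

Regime R2

With a uniform prior (1/4 each), posterior ∝ likelihood:
  Regime R5: 0.055
  Regime R3: 0.095
  Regime R2: 0.32
  Regime R4: 0.234
Normalizing constant = 0.704.
Largest term belongs to Regime R2, so Regime R2 is most probable.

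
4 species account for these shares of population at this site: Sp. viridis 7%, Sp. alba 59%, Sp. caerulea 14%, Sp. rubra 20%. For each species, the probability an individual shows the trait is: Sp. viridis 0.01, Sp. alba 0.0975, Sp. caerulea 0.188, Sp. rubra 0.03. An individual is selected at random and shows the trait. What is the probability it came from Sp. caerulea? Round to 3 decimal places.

0.291

By Bayes' rule, posterior ∝ prior × likelihood:
  Sp. viridis: 0.07 × 0.01 = 0.0007
  Sp. alba: 0.59 × 0.0975 = 0.057525
  Sp. caerulea: 0.14 × 0.188 = 0.02632
  Sp. rubra: 0.2 × 0.03 = 0.006
Total = 0.090545.
P(Sp. caerulea | evidence) = 0.02632 / 0.090545 ≈ 0.291.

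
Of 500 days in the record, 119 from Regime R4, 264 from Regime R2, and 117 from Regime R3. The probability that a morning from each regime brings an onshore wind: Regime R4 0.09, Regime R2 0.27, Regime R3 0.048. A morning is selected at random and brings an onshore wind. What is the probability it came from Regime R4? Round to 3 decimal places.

Unnormalized posteriors (prior × likelihood):
  Regime R4: 0.238 × 0.09 = 0.02142
  Regime R2: 0.528 × 0.27 = 0.14256
  Regime R3: 0.234 × 0.048 = 0.011232
Normalizing constant = 0.175212.
P(Regime R4 | evidence) = 0.02142 / 0.175212 ≈ 0.122.

0.122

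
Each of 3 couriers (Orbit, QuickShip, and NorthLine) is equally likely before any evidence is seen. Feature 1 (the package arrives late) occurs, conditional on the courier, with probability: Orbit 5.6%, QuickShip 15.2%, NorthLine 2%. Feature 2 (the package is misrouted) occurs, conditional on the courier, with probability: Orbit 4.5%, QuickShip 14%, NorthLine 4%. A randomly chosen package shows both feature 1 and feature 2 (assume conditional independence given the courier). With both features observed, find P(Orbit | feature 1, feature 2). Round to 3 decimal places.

Since the prior is uniform, the posterior is proportional to the likelihood:
  Orbit: 0.056 × 0.045 = 0.00252
  QuickShip: 0.152 × 0.14 = 0.02128
  NorthLine: 0.02 × 0.04 = 0.0008
Total = 0.0246.
P(Orbit | evidence) = 0.00252 / 0.0246 ≈ 0.102.

0.102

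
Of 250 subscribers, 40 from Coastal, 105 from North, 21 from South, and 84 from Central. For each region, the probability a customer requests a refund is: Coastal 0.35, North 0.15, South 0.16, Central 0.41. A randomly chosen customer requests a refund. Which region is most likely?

Compute prior × likelihood for every hypothesis:
  Coastal: 0.16 × 0.35 = 0.056
  North: 0.42 × 0.15 = 0.063
  South: 0.084 × 0.16 = 0.01344
  Central: 0.336 × 0.41 = 0.13776
Sum = 0.2702.
Largest term belongs to Central, so Central is most probable.

Central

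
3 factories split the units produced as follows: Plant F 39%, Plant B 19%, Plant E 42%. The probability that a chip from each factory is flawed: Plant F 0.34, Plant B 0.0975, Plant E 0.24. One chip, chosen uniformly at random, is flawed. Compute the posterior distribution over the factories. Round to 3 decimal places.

By Bayes' rule, posterior ∝ prior × likelihood:
  Plant F: 0.39 × 0.34 = 0.1326
  Plant B: 0.19 × 0.0975 = 0.018525
  Plant E: 0.42 × 0.24 = 0.1008
Normalizing constant = 0.251925.
P(Plant F | flawed) = 0.1326/0.251925 ≈ 0.526
P(Plant B | flawed) = 0.018525/0.251925 ≈ 0.074
P(Plant E | flawed) = 0.1008/0.251925 ≈ 0.400
(Check: 0.526+0.074+0.400 = 1.000.)

Plant F 0.526, Plant B 0.074, Plant E 0.400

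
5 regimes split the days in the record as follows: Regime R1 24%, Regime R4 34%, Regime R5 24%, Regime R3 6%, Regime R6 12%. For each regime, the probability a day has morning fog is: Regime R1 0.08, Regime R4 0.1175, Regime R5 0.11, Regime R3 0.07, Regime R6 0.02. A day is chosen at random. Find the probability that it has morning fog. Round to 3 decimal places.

By Bayes' rule, posterior ∝ prior × likelihood:
  Regime R1: 0.24 × 0.08 = 0.0192
  Regime R4: 0.34 × 0.1175 = 0.03995
  Regime R5: 0.24 × 0.11 = 0.0264
  Regime R3: 0.06 × 0.07 = 0.0042
  Regime R6: 0.12 × 0.02 = 0.0024
P(fog) = 0.0192 + 0.03995 + 0.0264 + 0.0042 + 0.0024 = 0.09215 → 0.092.

0.092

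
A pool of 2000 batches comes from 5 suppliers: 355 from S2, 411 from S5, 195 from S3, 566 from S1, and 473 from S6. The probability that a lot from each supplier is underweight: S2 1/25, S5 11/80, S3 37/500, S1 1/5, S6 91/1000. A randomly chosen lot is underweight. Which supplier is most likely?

S1

Prior × likelihood for each hypothesis:
  S2: 0.1775 × 0.04 = 0.0071
  S5: 0.2055 × 0.1375 = 0.02825625
  S3: 0.0975 × 0.074 = 0.007215
  S1: 0.283 × 0.2 = 0.0566
  S6: 0.2365 × 0.091 = 0.0215215
Normalizing constant = 0.12069275.
Largest term belongs to S1, so S1 is most probable.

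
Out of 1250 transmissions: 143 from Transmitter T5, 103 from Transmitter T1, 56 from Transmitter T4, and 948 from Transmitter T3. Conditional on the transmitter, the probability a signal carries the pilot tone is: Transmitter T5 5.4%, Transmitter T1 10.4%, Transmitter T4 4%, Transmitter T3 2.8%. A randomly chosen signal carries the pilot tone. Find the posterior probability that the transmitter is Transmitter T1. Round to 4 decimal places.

0.2269

Prior × likelihood for each hypothesis:
  Transmitter T5: 0.1144 × 0.054 = 0.0061776
  Transmitter T1: 0.0824 × 0.104 = 0.0085696
  Transmitter T4: 0.0448 × 0.04 = 0.001792
  Transmitter T3: 0.7584 × 0.028 = 0.0212352
Total = 0.0377744.
P(Transmitter T1 | evidence) = 0.0085696 / 0.0377744 ≈ 0.2269.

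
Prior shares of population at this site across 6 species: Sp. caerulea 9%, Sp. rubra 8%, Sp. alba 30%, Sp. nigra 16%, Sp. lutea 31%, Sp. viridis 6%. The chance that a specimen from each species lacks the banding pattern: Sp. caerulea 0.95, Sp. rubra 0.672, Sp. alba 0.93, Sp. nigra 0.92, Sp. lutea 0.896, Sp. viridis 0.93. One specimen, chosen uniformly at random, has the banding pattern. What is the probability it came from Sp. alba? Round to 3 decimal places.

0.208

Taking complements, P(banded | each) = Sp. caerulea 0.05, Sp. rubra 0.328, Sp. alba 0.07, Sp. nigra 0.08, Sp. lutea 0.104, Sp. viridis 0.07.
Compute prior × likelihood for every hypothesis:
  Sp. caerulea: 0.09 × 0.05 = 0.0045
  Sp. rubra: 0.08 × 0.328 = 0.02624
  Sp. alba: 0.3 × 0.07 = 0.021
  Sp. nigra: 0.16 × 0.08 = 0.0128
  Sp. lutea: 0.31 × 0.104 = 0.03224
  Sp. viridis: 0.06 × 0.07 = 0.0042
Sum = 0.10098.
P(Sp. alba | evidence) = 0.021 / 0.10098 ≈ 0.208.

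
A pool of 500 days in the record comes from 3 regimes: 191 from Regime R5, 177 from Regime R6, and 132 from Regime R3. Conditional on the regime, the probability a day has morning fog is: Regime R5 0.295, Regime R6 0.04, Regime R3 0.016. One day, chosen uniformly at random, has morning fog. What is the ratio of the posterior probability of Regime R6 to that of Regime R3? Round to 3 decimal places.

Unnormalized posteriors (prior × likelihood):
  Regime R5: 0.382 × 0.295 = 0.11269
  Regime R6: 0.354 × 0.04 = 0.01416
  Regime R3: 0.264 × 0.016 = 0.004224
Total = 0.131074.
The ratio is 0.01416 / 0.004224 (the normalizer cancels) = 3.352.

3.352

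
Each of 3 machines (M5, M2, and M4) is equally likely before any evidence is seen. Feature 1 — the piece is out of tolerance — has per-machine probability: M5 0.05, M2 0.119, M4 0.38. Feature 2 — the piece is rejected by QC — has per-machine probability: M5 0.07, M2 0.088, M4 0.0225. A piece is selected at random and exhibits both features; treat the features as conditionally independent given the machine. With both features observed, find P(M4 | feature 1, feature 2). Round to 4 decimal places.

0.3796

With a uniform prior (1/3 each), posterior ∝ likelihood:
  M5: 0.05 × 0.07 = 0.0035
  M2: 0.119 × 0.088 = 0.010472
  M4: 0.38 × 0.0225 = 0.00855
Normalizing constant = 0.022522.
P(M4 | evidence) = 0.00855 / 0.022522 ≈ 0.3796.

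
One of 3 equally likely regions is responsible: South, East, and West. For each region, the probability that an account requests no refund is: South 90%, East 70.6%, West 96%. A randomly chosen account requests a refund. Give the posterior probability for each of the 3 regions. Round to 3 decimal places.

Taking complements, P(refund | each) = South 0.1, East 0.294, West 0.04.
Since the prior is uniform, the posterior is proportional to the likelihood:
  South: 0.1
  East: 0.294
  West: 0.04
Sum = 0.434.
P(South | refund) = 0.1/0.434 ≈ 0.230
P(East | refund) = 0.294/0.434 ≈ 0.677
P(West | refund) = 0.04/0.434 ≈ 0.092
(Check: 0.230+0.677+0.092 = 0.999.)

South 0.230, East 0.677, West 0.092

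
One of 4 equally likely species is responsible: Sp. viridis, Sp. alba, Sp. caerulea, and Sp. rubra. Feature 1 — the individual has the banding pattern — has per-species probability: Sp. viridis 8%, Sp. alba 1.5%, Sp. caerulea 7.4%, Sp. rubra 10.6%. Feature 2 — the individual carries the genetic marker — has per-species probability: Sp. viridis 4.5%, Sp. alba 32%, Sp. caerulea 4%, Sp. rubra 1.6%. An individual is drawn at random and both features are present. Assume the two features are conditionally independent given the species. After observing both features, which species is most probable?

Sp. alba

Since the prior is uniform, the posterior is proportional to the likelihood:
  Sp. viridis: 0.08 × 0.045 = 0.0036
  Sp. alba: 0.015 × 0.32 = 0.0048
  Sp. caerulea: 0.074 × 0.04 = 0.00296
  Sp. rubra: 0.106 × 0.016 = 0.001696
Normalizing constant = 0.013056.
Largest term belongs to Sp. alba, so Sp. alba is most probable.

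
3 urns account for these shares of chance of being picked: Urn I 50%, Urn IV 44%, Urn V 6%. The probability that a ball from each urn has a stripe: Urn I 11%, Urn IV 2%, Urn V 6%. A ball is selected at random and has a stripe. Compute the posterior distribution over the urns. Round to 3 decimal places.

By Bayes' rule, posterior ∝ prior × likelihood:
  Urn I: 0.5 × 0.11 = 0.055
  Urn IV: 0.44 × 0.02 = 0.0088
  Urn V: 0.06 × 0.06 = 0.0036
Sum = 0.0674.
P(Urn I | striped) = 0.055/0.0674 ≈ 0.816
P(Urn IV | striped) = 0.0088/0.0674 ≈ 0.131
P(Urn V | striped) = 0.0036/0.0674 ≈ 0.053

Urn I 0.816, Urn IV 0.131, Urn V 0.053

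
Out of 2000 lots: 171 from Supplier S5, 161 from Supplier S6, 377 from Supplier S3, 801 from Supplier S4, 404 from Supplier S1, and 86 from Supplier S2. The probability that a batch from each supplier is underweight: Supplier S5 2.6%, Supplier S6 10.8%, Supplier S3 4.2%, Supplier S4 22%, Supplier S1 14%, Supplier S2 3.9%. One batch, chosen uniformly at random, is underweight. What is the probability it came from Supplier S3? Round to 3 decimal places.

By Bayes' rule, posterior ∝ prior × likelihood:
  Supplier S5: 0.0855 × 0.026 = 0.002223
  Supplier S6: 0.0805 × 0.108 = 0.008694
  Supplier S3: 0.1885 × 0.042 = 0.007917
  Supplier S4: 0.4005 × 0.22 = 0.08811
  Supplier S1: 0.202 × 0.14 = 0.02828
  Supplier S2: 0.043 × 0.039 = 0.001677
Normalizing constant = 0.136901.
P(Supplier S3 | evidence) = 0.007917 / 0.136901 ≈ 0.058.

0.058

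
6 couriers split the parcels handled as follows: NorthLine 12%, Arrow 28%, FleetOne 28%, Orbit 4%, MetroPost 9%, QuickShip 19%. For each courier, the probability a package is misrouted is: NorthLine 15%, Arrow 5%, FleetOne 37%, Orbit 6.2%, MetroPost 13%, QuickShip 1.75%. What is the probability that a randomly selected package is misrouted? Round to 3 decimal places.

By Bayes' rule, posterior ∝ prior × likelihood:
  NorthLine: 0.12 × 0.15 = 0.018
  Arrow: 0.28 × 0.05 = 0.014
  FleetOne: 0.28 × 0.37 = 0.1036
  Orbit: 0.04 × 0.062 = 0.00248
  MetroPost: 0.09 × 0.13 = 0.0117
  QuickShip: 0.19 × 0.0175 = 0.003325
P(misrouted) = 0.018 + 0.014 + 0.1036 + 0.00248 + 0.0117 + 0.003325 = 0.153105 → 0.153.

0.153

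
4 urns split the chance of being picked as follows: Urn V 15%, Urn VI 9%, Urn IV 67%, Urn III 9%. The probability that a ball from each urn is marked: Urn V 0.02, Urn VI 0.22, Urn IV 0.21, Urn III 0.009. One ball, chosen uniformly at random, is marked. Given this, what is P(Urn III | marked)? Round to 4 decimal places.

0.0049

Compute prior × likelihood for every hypothesis:
  Urn V: 0.15 × 0.02 = 0.003
  Urn VI: 0.09 × 0.22 = 0.0198
  Urn IV: 0.67 × 0.21 = 0.1407
  Urn III: 0.09 × 0.009 = 0.00081
Total = 0.16431.
P(Urn III | evidence) = 0.00081 / 0.16431 ≈ 0.0049.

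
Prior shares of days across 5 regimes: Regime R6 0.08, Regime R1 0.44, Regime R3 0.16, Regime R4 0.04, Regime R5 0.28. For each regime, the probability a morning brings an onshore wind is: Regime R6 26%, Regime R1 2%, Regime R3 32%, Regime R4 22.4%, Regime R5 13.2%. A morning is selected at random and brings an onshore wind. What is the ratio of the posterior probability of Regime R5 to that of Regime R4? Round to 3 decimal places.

Compute prior × likelihood for every hypothesis:
  Regime R6: 0.08 × 0.26 = 0.0208
  Regime R1: 0.44 × 0.02 = 0.0088
  Regime R3: 0.16 × 0.32 = 0.0512
  Regime R4: 0.04 × 0.224 = 0.00896
  Regime R5: 0.28 × 0.132 = 0.03696
Normalizing constant = 0.12672.
The ratio is 0.03696 / 0.00896 (the normalizer cancels) = 4.125.

4.125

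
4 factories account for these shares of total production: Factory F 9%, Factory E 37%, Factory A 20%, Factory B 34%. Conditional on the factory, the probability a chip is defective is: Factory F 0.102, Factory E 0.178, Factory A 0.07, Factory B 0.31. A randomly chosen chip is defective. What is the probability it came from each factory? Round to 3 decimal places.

By Bayes' rule, posterior ∝ prior × likelihood:
  Factory F: 0.09 × 0.102 = 0.00918
  Factory E: 0.37 × 0.178 = 0.06586
  Factory A: 0.2 × 0.07 = 0.014
  Factory B: 0.34 × 0.31 = 0.1054
Total = 0.19444.
P(Factory F | defective) = 0.00918/0.19444 ≈ 0.047
P(Factory E | defective) = 0.06586/0.19444 ≈ 0.339
P(Factory A | defective) = 0.014/0.19444 ≈ 0.072
P(Factory B | defective) = 0.1054/0.19444 ≈ 0.542

Factory F 0.047, Factory E 0.339, Factory A 0.072, Factory B 0.542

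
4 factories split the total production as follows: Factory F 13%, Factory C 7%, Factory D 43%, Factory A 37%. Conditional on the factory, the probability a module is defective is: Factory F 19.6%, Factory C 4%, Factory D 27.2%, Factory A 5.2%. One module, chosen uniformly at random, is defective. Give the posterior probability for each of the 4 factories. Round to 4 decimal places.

Prior × likelihood for each hypothesis:
  Factory F: 0.13 × 0.196 = 0.02548
  Factory C: 0.07 × 0.04 = 0.0028
  Factory D: 0.43 × 0.272 = 0.11696
  Factory A: 0.37 × 0.052 = 0.01924
Sum = 0.16448.
P(Factory F | defective) = 0.02548/0.16448 ≈ 0.1549
P(Factory C | defective) = 0.0028/0.16448 ≈ 0.0170
P(Factory D | defective) = 0.11696/0.16448 ≈ 0.7111
P(Factory A | defective) = 0.01924/0.16448 ≈ 0.1170

Factory F 0.1549, Factory C 0.0170, Factory D 0.7111, Factory A 0.1170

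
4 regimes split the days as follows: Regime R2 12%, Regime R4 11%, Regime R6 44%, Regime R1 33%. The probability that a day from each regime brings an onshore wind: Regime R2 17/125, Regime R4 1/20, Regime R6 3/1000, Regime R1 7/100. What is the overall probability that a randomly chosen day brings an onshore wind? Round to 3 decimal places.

Compute prior × likelihood for every hypothesis:
  Regime R2: 0.12 × 0.136 = 0.01632
  Regime R4: 0.11 × 0.05 = 0.0055
  Regime R6: 0.44 × 0.003 = 0.00132
  Regime R1: 0.33 × 0.07 = 0.0231
P(onshore) = 0.01632 + 0.0055 + 0.00132 + 0.0231 = 0.04624 → 0.046.

0.046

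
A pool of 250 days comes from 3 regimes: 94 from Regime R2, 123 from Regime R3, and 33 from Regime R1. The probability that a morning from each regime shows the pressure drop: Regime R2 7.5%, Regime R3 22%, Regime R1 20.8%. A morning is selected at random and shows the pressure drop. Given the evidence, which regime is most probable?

Regime R3

Unnormalized posteriors (prior × likelihood):
  Regime R2: 0.376 × 0.075 = 0.0282
  Regime R3: 0.492 × 0.22 = 0.10824
  Regime R1: 0.132 × 0.208 = 0.027456
Sum = 0.163896.
Largest term belongs to Regime R3, so Regime R3 is most probable.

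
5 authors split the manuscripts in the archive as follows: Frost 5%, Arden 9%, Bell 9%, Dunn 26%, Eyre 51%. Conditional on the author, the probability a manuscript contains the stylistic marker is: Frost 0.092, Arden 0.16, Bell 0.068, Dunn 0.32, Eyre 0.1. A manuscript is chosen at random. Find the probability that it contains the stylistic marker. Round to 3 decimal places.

By Bayes' rule, posterior ∝ prior × likelihood:
  Frost: 0.05 × 0.092 = 0.0046
  Arden: 0.09 × 0.16 = 0.0144
  Bell: 0.09 × 0.068 = 0.00612
  Dunn: 0.26 × 0.32 = 0.0832
  Eyre: 0.51 × 0.1 = 0.051
P(marker) = 0.0046 + 0.0144 + 0.00612 + 0.0832 + 0.051 = 0.15932 → 0.159.

0.159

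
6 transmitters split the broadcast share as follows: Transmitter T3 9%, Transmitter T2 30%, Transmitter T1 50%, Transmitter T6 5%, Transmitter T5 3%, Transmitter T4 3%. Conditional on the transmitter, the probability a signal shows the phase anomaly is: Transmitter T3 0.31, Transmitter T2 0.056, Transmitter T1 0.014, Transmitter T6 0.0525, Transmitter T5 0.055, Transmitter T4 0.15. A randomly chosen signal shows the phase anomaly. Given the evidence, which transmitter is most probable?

Transmitter T3

By Bayes' rule, posterior ∝ prior × likelihood:
  Transmitter T3: 0.09 × 0.31 = 0.0279
  Transmitter T2: 0.3 × 0.056 = 0.0168
  Transmitter T1: 0.5 × 0.014 = 0.007
  Transmitter T6: 0.05 × 0.0525 = 0.002625
  Transmitter T5: 0.03 × 0.055 = 0.00165
  Transmitter T4: 0.03 × 0.15 = 0.0045
Normalizing constant = 0.060475.
Largest term belongs to Transmitter T3, so Transmitter T3 is most probable.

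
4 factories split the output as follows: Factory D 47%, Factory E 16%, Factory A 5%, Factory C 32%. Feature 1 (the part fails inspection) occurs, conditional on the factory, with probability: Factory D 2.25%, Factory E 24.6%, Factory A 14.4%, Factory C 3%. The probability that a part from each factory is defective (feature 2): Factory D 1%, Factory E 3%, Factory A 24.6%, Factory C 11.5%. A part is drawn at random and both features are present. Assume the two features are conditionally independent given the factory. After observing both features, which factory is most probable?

Factory A

By Bayes' rule, posterior ∝ prior × likelihood:
  Factory D: 0.47 × 0.0225 × 0.01 = 0.00010575
  Factory E: 0.16 × 0.246 × 0.03 = 0.0011808
  Factory A: 0.05 × 0.144 × 0.246 = 0.0017712
  Factory C: 0.32 × 0.03 × 0.115 = 0.001104
Normalizing constant = 0.00416175.
Largest term belongs to Factory A, so Factory A is most probable.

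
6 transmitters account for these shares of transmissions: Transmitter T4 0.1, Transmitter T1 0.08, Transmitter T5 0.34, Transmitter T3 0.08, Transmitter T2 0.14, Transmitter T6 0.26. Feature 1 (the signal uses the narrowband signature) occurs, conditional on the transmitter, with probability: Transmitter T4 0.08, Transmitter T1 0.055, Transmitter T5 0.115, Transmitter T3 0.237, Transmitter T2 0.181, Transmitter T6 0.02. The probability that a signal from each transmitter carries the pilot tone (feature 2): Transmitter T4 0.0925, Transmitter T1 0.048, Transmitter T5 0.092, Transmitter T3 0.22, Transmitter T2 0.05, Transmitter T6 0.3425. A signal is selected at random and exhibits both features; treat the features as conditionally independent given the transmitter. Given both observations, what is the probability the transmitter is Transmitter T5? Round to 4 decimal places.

0.3057

Prior × likelihood for each hypothesis:
  Transmitter T4: 0.1 × 0.08 × 0.0925 = 0.00074
  Transmitter T1: 0.08 × 0.055 × 0.048 = 0.0002112
  Transmitter T5: 0.34 × 0.115 × 0.092 = 0.0035972
  Transmitter T3: 0.08 × 0.237 × 0.22 = 0.0041712
  Transmitter T2: 0.14 × 0.181 × 0.05 = 0.001267
  Transmitter T6: 0.26 × 0.02 × 0.3425 = 0.001781
Total = 0.0117676.
P(Transmitter T5 | evidence) = 0.0035972 / 0.0117676 ≈ 0.3057.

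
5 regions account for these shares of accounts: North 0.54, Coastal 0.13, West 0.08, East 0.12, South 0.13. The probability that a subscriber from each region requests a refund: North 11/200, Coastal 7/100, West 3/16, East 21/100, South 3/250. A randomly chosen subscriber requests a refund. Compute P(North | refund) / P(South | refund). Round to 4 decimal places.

19.0385

By Bayes' rule, posterior ∝ prior × likelihood:
  North: 0.54 × 0.055 = 0.0297
  Coastal: 0.13 × 0.07 = 0.0091
  West: 0.08 × 0.1875 = 0.015
  East: 0.12 × 0.21 = 0.0252
  South: 0.13 × 0.012 = 0.00156
Normalizing constant = 0.08056.
The ratio is 0.0297 / 0.00156 (the normalizer cancels) = 19.0385.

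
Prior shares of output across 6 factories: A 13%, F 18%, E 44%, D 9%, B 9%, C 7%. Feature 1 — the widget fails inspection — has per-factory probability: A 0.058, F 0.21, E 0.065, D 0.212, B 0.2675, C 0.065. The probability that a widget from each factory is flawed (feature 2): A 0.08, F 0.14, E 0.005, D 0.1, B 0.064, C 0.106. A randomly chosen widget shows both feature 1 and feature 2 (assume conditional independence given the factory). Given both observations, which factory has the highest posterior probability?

Compute prior × likelihood for every hypothesis:
  A: 0.13 × 0.058 × 0.08 = 0.0006032
  F: 0.18 × 0.21 × 0.14 = 0.005292
  E: 0.44 × 0.065 × 0.005 = 0.000143
  D: 0.09 × 0.212 × 0.1 = 0.001908
  B: 0.09 × 0.2675 × 0.064 = 0.0015408
  C: 0.07 × 0.065 × 0.106 = 0.0004823
Normalizing constant = 0.0099693.
Largest term belongs to F, so F is most probable.

F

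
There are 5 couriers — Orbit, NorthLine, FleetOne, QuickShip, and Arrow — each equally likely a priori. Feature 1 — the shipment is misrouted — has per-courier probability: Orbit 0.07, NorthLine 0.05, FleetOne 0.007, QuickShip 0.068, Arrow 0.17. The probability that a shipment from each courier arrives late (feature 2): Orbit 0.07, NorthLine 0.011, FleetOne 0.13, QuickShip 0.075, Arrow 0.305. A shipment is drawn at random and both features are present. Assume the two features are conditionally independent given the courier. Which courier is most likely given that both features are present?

With a uniform prior (1/5 each), posterior ∝ likelihood:
  Orbit: 0.07 × 0.07 = 0.0049
  NorthLine: 0.05 × 0.011 = 0.00055
  FleetOne: 0.007 × 0.13 = 0.00091
  QuickShip: 0.068 × 0.075 = 0.0051
  Arrow: 0.17 × 0.305 = 0.05185
Normalizing constant = 0.06331.
Largest term belongs to Arrow, so Arrow is most probable.

Arrow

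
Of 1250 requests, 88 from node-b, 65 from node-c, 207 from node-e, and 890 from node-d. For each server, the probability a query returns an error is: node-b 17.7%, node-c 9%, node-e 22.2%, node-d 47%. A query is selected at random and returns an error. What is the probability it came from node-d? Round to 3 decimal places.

Prior × likelihood for each hypothesis:
  node-b: 0.0704 × 0.177 = 0.0124608
  node-c: 0.052 × 0.09 = 0.00468
  node-e: 0.1656 × 0.222 = 0.0367632
  node-d: 0.712 × 0.47 = 0.33464
Normalizing constant = 0.388544.
P(node-d | evidence) = 0.33464 / 0.388544 ≈ 0.861.

0.861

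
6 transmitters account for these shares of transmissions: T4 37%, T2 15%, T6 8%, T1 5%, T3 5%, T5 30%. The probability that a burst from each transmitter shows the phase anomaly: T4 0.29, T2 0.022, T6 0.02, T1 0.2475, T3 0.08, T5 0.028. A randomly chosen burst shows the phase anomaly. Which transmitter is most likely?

Compute prior × likelihood for every hypothesis:
  T4: 0.37 × 0.29 = 0.1073
  T2: 0.15 × 0.022 = 0.0033
  T6: 0.08 × 0.02 = 0.0016
  T1: 0.05 × 0.2475 = 0.012375
  T3: 0.05 × 0.08 = 0.004
  T5: 0.3 × 0.028 = 0.0084
Normalizing constant = 0.136975.
Largest term belongs to T4, so T4 is most probable.

T4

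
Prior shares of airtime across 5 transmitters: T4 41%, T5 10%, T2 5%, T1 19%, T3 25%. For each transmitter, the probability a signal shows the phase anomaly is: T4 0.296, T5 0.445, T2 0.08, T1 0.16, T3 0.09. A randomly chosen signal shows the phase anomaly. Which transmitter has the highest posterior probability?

T4

Prior × likelihood for each hypothesis:
  T4: 0.41 × 0.296 = 0.12136
  T5: 0.1 × 0.445 = 0.0445
  T2: 0.05 × 0.08 = 0.004
  T1: 0.19 × 0.16 = 0.0304
  T3: 0.25 × 0.09 = 0.0225
Total = 0.22276.
Largest term belongs to T4, so T4 is most probable.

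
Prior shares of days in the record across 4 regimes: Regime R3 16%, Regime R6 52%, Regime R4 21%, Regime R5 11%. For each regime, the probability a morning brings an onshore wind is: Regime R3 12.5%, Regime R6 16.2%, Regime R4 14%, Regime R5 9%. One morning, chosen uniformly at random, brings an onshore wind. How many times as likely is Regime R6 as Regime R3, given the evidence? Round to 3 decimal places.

By Bayes' rule, posterior ∝ prior × likelihood:
  Regime R3: 0.16 × 0.125 = 0.02
  Regime R6: 0.52 × 0.162 = 0.08424
  Regime R4: 0.21 × 0.14 = 0.0294
  Regime R5: 0.11 × 0.09 = 0.0099
Total = 0.14354.
The ratio is 0.08424 / 0.02 (the normalizer cancels) = 4.212.

4.212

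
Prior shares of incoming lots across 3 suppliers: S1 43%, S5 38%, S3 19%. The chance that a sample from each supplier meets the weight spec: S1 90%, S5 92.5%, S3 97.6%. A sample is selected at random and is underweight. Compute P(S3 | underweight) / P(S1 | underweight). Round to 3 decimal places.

Taking complements, P(underweight | each) = S1 0.1, S5 0.075, S3 0.024.
Unnormalized posteriors (prior × likelihood):
  S1: 0.43 × 0.1 = 0.043
  S5: 0.38 × 0.075 = 0.0285
  S3: 0.19 × 0.024 = 0.00456
Normalizing constant = 0.07606.
The ratio is 0.00456 / 0.043 (the normalizer cancels) = 0.106.

0.106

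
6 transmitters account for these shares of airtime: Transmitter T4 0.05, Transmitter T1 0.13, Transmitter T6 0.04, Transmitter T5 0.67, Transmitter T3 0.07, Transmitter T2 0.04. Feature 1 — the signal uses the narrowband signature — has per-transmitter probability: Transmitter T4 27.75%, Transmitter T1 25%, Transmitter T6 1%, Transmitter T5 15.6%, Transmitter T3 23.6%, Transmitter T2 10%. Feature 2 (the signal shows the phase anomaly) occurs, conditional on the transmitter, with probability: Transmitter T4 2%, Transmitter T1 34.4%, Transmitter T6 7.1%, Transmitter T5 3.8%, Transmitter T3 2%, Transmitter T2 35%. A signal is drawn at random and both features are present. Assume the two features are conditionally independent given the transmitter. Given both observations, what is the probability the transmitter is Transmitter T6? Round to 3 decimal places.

0.002

Prior × likelihood for each hypothesis:
  Transmitter T4: 0.05 × 0.2775 × 0.02 = 0.0002775
  Transmitter T1: 0.13 × 0.25 × 0.344 = 0.01118
  Transmitter T6: 0.04 × 0.01 × 0.071 = 0.0000284
  Transmitter T5: 0.67 × 0.156 × 0.038 = 0.00397176
  Transmitter T3: 0.07 × 0.236 × 0.02 = 0.0003304
  Transmitter T2: 0.04 × 0.1 × 0.35 = 0.0014
Sum = 0.01718806.
P(Transmitter T6 | evidence) = 0.0000284 / 0.01718806 ≈ 0.002.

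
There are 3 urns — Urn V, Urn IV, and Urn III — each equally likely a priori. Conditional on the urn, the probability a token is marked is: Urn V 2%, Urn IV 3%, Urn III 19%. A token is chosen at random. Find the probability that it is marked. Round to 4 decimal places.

0.0800

With a uniform prior (1/3 each), posterior ∝ likelihood:
  Urn V: 0.02
  Urn IV: 0.03
  Urn III: 0.19
P(marked) = (1/3) × (0.02 + 0.03 + 0.19) = 0.24/3 ≈ 0.0800.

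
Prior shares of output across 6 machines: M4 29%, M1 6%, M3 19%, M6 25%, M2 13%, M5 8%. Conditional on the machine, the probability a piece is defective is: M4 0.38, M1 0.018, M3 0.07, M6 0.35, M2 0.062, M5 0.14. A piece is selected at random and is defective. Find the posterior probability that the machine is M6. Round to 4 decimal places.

Prior × likelihood for each hypothesis:
  M4: 0.29 × 0.38 = 0.1102
  M1: 0.06 × 0.018 = 0.00108
  M3: 0.19 × 0.07 = 0.0133
  M6: 0.25 × 0.35 = 0.0875
  M2: 0.13 × 0.062 = 0.00806
  M5: 0.08 × 0.14 = 0.0112
Sum = 0.23134.
P(M6 | evidence) = 0.0875 / 0.23134 ≈ 0.3782.

0.3782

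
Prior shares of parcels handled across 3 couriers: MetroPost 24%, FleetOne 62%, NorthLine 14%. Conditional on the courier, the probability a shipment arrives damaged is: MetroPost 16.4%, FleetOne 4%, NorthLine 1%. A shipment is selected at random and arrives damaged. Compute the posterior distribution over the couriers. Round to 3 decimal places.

MetroPost 0.600, FleetOne 0.378, NorthLine 0.021

Compute prior × likelihood for every hypothesis:
  MetroPost: 0.24 × 0.164 = 0.03936
  FleetOne: 0.62 × 0.04 = 0.0248
  NorthLine: 0.14 × 0.01 = 0.0014
Normalizing constant = 0.06556.
P(MetroPost | damaged) = 0.03936/0.06556 ≈ 0.600
P(FleetOne | damaged) = 0.0248/0.06556 ≈ 0.378
P(NorthLine | damaged) = 0.0014/0.06556 ≈ 0.021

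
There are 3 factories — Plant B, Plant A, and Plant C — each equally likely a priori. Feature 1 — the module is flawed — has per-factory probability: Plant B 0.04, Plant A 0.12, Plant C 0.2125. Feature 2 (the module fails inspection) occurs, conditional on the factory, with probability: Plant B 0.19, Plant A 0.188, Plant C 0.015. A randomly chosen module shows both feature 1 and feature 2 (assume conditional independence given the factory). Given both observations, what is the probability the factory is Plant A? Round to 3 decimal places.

0.677

With a uniform prior (1/3 each), posterior ∝ likelihood:
  Plant B: 0.04 × 0.19 = 0.0076
  Plant A: 0.12 × 0.188 = 0.02256
  Plant C: 0.2125 × 0.015 = 0.0031875
Normalizing constant = 0.0333475.
P(Plant A | evidence) = 0.02256 / 0.0333475 ≈ 0.677.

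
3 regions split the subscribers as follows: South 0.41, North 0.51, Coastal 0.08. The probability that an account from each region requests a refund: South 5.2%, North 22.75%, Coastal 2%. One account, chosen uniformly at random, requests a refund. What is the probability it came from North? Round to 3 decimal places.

Compute prior × likelihood for every hypothesis:
  South: 0.41 × 0.052 = 0.02132
  North: 0.51 × 0.2275 = 0.116025
  Coastal: 0.08 × 0.02 = 0.0016
Total = 0.138945.
P(North | evidence) = 0.116025 / 0.138945 ≈ 0.835.

0.835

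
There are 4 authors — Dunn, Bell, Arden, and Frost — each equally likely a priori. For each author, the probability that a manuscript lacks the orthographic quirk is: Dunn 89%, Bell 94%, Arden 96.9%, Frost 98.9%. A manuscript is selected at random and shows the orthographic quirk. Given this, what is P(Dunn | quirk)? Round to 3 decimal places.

0.519

Taking complements, P(quirk | each) = Dunn 0.11, Bell 0.06, Arden 0.031, Frost 0.011.
With a uniform prior (1/4 each), posterior ∝ likelihood:
  Dunn: 0.11
  Bell: 0.06
  Arden: 0.031
  Frost: 0.011
Total = 0.212.
P(Dunn | evidence) = 0.11 / 0.212 ≈ 0.519.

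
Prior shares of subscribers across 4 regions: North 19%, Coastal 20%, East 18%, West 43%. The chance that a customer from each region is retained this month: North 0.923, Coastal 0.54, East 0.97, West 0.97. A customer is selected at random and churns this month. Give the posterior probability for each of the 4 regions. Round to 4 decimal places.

North 0.1171, Coastal 0.7364, East 0.0432, West 0.1033

Taking complements, P(churn | each) = North 0.077, Coastal 0.46, East 0.03, West 0.03.
Unnormalized posteriors (prior × likelihood):
  North: 0.19 × 0.077 = 0.01463
  Coastal: 0.2 × 0.46 = 0.092
  East: 0.18 × 0.03 = 0.0054
  West: 0.43 × 0.03 = 0.0129
Total = 0.12493.
P(North | churn) = 0.01463/0.12493 ≈ 0.1171
P(Coastal | churn) = 0.092/0.12493 ≈ 0.7364
P(East | churn) = 0.0054/0.12493 ≈ 0.0432
P(West | churn) = 0.0129/0.12493 ≈ 0.1033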